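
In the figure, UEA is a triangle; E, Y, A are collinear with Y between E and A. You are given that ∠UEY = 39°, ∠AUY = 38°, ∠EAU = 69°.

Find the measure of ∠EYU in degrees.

∠EYU = 107°

1. ∠UAY = 69°  [Y on ray AE]
2. ∠AYU = 73°  [△UYA]
3. ∠EYU = 107°  [linear pair at Y on EA]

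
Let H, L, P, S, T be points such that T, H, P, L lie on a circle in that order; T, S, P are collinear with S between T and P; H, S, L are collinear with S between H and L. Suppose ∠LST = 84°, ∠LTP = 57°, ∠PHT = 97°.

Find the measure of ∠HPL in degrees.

∠HPL = 79°

1. ∠LSP = 96°  [linear pair at S on TP]
2. ∠LHP = 57°  [same arc PL]
3. ∠PLT = 83°  [cyclic THPL, opposite ∠H+∠L]
4. ∠LPT = 40°  [△TPL]
5. ∠HLP = 44°  [△PSL]
6. ∠HPL = 79°  [△HPL]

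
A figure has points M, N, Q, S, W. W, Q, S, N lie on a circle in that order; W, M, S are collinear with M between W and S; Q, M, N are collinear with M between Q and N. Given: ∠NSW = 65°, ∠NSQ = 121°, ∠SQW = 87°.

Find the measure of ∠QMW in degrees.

1. ∠NQW = 65°  [same arc WN]
2. ∠NWQ = 59°  [cyclic WQSN, opposite ∠W+∠S]
3. ∠QNW = 56°  [△WQN]
4. ∠QSW = 56°  [same arc WQ]
5. ∠QWS = 37°  [△WQS]
6. ∠QMW = 78°  [△WMQ]

∠QMW = 78°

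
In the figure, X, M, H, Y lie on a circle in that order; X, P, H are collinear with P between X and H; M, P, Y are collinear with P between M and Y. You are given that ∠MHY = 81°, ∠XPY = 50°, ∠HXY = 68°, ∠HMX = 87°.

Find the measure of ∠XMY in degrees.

1. ∠MXY = 99°  [cyclic XMHY, opposite ∠X+∠H]
2. ∠MYX = 62°  [△XPY]
3. ∠XMY = 19°  [△XMY]

∠XMY = 19°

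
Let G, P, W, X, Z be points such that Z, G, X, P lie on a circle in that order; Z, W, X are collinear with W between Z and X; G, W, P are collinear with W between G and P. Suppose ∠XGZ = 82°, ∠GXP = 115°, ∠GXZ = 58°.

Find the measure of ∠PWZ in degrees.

1. ∠GZX = 40°  [△ZGX]
2. ∠GPZ = 58°  [same arc ZG]
3. ∠GPX = 40°  [same arc GX]
4. ∠PGX = 25°  [△GXP]
5. ∠PZX = 25°  [same arc XP]
6. ∠PWZ = 97°  [△ZWP]

∠PWZ = 97°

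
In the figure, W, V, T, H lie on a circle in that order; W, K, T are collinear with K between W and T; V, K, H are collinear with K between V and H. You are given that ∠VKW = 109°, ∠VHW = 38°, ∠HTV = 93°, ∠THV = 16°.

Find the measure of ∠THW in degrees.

1. ∠HKT = 109°  [vertical angles at K]
2. ∠HVT = 71°  [△VTH]
3. ∠HTW = 55°  [△TKH]
4. ∠HWT = 71°  [same arc TH]
5. ∠THW = 54°  [△WTH]

∠THW = 54°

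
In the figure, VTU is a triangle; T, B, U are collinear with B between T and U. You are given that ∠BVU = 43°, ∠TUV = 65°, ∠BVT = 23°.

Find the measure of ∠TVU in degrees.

1. ∠BUV = 65°  [B on ray UT]
2. ∠UBV = 72°  [△VBU]
3. ∠TBV = 108°  [linear pair at B on TU]
4. ∠BTV = 49°  [△VTB]
5. ∠UTV = 49°  [B on ray TU]
6. ∠TVU = 66°  [△VTU]

∠TVU = 66°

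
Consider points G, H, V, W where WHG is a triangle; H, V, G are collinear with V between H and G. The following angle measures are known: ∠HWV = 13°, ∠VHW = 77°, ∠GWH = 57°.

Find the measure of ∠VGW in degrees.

1. ∠GHW = 77°  [V on ray HG]
2. ∠HGW = 46°  [△WHG]
3. ∠VGW = 46°  [V on ray GH]

∠VGW = 46°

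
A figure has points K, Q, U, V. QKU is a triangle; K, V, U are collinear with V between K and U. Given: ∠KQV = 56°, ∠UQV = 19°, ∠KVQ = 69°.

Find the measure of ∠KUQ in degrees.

∠KUQ = 50°

1. ∠QVU = 111°  [linear pair at V on KU]
2. ∠QUV = 50°  [△QVU]
3. ∠KUQ = 50°  [V on ray UK]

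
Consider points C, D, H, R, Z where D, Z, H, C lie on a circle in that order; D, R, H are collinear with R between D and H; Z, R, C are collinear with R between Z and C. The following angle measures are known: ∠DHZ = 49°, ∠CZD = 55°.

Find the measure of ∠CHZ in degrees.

∠CHZ = 104°

1. ∠DCZ = 49°  [same arc DZ]
2. ∠CDZ = 76°  [△DZC]
3. ∠CHZ = 104°  [cyclic DZHC, opposite ∠D+∠H]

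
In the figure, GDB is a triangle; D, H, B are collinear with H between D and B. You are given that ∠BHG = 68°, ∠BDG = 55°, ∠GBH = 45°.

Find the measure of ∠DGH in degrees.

∠DGH = 13°

1. ∠DHG = 112°  [linear pair at H on DB]
2. ∠GDH = 55°  [H on ray DB]
3. ∠DGH = 13°  [△GDH]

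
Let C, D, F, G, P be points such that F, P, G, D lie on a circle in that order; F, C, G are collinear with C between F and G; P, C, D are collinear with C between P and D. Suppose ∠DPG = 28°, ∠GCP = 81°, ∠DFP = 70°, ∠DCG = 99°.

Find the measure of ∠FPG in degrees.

1. ∠FGP = 71°  [△PCG]
2. ∠DGP = 110°  [cyclic FPGD, opposite ∠F+∠G]
3. ∠GDP = 42°  [△PGD]
4. ∠GFP = 42°  [same arc PG]
5. ∠FPG = 67°  [△FPG]

∠FPG = 67°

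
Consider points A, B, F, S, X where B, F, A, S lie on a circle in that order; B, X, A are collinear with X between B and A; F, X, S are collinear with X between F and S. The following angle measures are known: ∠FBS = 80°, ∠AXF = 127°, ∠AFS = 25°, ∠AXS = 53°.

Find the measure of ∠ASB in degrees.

∠ASB = 83°

1. ∠FAS = 100°  [cyclic BFAS, opposite ∠B+∠A]
2. ∠ABS = 25°  [same arc AS]
3. ∠ASF = 55°  [△FAS]
4. ∠BAS = 72°  [△AXS]
5. ∠ASB = 83°  [△BAS]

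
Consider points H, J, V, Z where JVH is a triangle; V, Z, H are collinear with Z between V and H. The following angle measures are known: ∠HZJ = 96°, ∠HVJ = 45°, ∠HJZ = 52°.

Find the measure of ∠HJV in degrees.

∠HJV = 103°

1. ∠JHZ = 32°  [△JZH]
2. ∠JHV = 32°  [Z on ray HV]
3. ∠HJV = 103°  [△JVH]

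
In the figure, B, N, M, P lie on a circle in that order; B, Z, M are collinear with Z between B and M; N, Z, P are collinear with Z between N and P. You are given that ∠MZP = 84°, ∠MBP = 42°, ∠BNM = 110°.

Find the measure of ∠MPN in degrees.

∠MPN = 28°

1. ∠BPM = 70°  [cyclic BNMP, opposite ∠N+∠P]
2. ∠BMP = 68°  [△BMP]
3. ∠MPN = 28°  [△MZP]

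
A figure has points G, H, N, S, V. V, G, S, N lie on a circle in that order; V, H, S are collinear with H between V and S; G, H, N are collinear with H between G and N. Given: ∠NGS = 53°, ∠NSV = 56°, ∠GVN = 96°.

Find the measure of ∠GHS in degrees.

∠GHS = 99°

1. ∠NVS = 53°  [same arc SN]
2. ∠NGV = 56°  [same arc VN]
3. ∠GNV = 28°  [△VGN]
4. ∠NHV = 99°  [△VHN]
5. ∠GHS = 99°  [vertical angles at H]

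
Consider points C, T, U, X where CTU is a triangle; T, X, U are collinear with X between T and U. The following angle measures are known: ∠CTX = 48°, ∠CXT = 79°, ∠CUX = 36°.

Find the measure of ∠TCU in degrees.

1. ∠CTU = 48°  [X on ray TU]
2. ∠CUT = 36°  [X on ray UT]
3. ∠TCU = 96°  [△CTU]

∠TCU = 96°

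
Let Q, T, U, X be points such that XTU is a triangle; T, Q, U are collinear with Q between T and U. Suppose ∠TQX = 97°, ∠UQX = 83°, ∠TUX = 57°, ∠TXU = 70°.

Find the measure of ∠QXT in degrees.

∠QXT = 30°

1. ∠UTX = 53°  [△XTU]
2. ∠QTX = 53°  [Q on ray TU]
3. ∠QXT = 30°  [△XTQ]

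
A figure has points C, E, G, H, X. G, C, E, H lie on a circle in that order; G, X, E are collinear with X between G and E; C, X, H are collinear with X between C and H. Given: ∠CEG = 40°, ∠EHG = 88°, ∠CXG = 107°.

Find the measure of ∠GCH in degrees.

1. ∠ECG = 92°  [cyclic GCEH, opposite ∠C+∠H]
2. ∠CGE = 48°  [△GCE]
3. ∠GCH = 25°  [△GXC]

∠GCH = 25°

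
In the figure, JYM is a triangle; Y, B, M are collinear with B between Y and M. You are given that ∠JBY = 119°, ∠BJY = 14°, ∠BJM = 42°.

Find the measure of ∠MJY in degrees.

∠MJY = 56°

1. ∠BYJ = 47°  [△JYB]
2. ∠JBM = 61°  [linear pair at B on YM]
3. ∠BMJ = 77°  [△JBM]
4. ∠JYM = 47°  [B on ray YM]
5. ∠JMY = 77°  [B on ray MY]
6. ∠MJY = 56°  [△JYM]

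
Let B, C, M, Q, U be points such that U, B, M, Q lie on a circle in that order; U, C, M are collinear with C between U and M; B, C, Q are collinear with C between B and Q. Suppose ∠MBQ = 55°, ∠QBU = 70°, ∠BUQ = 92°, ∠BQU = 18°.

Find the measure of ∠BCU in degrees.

∠BCU = 73°

1. ∠BMU = 18°  [same arc UB]
2. ∠BCM = 107°  [△BCM]
3. ∠BCU = 73°  [linear pair at C on UM]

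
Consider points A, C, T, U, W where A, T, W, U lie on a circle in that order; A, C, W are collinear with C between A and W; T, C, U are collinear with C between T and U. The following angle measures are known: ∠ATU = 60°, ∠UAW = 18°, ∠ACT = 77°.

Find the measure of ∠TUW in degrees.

1. ∠AWU = 60°  [same arc AU]
2. ∠UCW = 77°  [vertical angles at C]
3. ∠TUW = 43°  [△WCU]

∠TUW = 43°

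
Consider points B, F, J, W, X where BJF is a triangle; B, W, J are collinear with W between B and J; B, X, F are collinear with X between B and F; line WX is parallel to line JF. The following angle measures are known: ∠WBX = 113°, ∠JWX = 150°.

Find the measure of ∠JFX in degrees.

∠JFX = 37°

1. ∠BWX = 30°  [linear pair at W on BJ]
2. ∠BXW = 37°  [△BWX]
3. ∠FXW = 143°  [linear pair at X on BF]
4. ∠JFX = 37°  [WX∥JF, co-interior at F–X]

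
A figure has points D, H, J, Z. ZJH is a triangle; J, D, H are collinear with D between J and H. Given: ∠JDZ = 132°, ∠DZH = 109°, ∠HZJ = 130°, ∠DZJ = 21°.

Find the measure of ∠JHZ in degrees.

∠JHZ = 23°

1. ∠HDZ = 48°  [linear pair at D on JH]
2. ∠DHZ = 23°  [△ZDH]
3. ∠JHZ = 23°  [D on ray HJ]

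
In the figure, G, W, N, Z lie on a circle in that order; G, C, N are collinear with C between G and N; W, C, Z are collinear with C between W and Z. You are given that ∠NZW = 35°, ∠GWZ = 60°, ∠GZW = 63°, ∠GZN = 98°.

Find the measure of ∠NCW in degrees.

1. ∠NGW = 35°  [same arc WN]
2. ∠GCW = 85°  [△GCW]
3. ∠NCW = 95°  [linear pair at C on GN]

∠NCW = 95°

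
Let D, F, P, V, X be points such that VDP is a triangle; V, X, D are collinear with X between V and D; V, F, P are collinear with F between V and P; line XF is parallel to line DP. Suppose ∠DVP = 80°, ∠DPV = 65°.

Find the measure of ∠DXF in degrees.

∠DXF = 145°

1. ∠PDV = 35°  [△VDP]
2. ∠FXV = 35°  [XF∥DP, corresponding at X]
3. ∠DXF = 145°  [linear pair at X on VD]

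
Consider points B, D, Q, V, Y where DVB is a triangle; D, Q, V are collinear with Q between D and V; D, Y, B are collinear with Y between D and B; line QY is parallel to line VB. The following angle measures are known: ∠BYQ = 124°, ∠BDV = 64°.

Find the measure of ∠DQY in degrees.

∠DQY = 60°

1. ∠DYQ = 56°  [linear pair at Y on DB]
2. ∠QDY = 64°  [Q on DV, Y on DB]
3. ∠DQY = 60°  [△DQY]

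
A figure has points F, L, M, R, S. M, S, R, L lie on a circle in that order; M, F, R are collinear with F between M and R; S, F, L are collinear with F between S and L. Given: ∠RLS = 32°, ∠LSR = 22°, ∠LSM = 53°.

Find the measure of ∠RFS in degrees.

∠RFS = 85°

1. ∠RMS = 32°  [same arc SR]
2. ∠MFS = 95°  [△MFS]
3. ∠RFS = 85°  [linear pair at F on MR]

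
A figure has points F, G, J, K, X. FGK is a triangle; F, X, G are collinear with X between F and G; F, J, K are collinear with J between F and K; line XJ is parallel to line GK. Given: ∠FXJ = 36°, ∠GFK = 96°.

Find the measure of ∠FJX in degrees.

1. ∠FGK = 36°  [XJ∥GK, corresponding at X]
2. ∠FKG = 48°  [△FGK]
3. ∠FJX = 48°  [XJ∥GK, corresponding at J]

∠FJX = 48°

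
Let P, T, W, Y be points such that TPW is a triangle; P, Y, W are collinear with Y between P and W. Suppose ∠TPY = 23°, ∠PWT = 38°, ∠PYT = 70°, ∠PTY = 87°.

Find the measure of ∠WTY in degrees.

∠WTY = 32°

1. ∠TWY = 38°  [Y on ray WP]
2. ∠TYW = 110°  [linear pair at Y on PW]
3. ∠WTY = 32°  [△TYW]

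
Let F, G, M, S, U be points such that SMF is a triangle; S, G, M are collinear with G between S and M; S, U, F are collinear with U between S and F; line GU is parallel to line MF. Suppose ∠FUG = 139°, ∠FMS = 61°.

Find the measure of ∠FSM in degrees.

1. ∠GUS = 41°  [linear pair at U on SF]
2. ∠SGU = 61°  [GU∥MF, corresponding at G]
3. ∠GSU = 78°  [△SGU]
4. ∠FSM = 78°  [G on SM, U on SF]

∠FSM = 78°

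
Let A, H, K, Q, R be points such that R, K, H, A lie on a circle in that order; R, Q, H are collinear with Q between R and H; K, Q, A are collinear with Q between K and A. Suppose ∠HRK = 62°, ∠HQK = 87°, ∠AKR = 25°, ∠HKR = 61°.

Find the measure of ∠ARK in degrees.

1. ∠HAK = 62°  [same arc KH]
2. ∠KHR = 57°  [△RKH]
3. ∠AKH = 36°  [△KQH]
4. ∠AHK = 82°  [△KHA]
5. ∠ARK = 98°  [cyclic RKHA, opposite ∠R+∠H]

∠ARK = 98°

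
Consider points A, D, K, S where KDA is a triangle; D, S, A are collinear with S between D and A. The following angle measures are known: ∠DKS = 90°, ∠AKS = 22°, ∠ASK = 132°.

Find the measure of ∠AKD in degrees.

∠AKD = 112°

1. ∠KAS = 26°  [△KSA]
2. ∠DSK = 48°  [linear pair at S on DA]
3. ∠DAK = 26°  [S on ray AD]
4. ∠KDS = 42°  [△KDS]
5. ∠ADK = 42°  [S on ray DA]
6. ∠AKD = 112°  [△KDA]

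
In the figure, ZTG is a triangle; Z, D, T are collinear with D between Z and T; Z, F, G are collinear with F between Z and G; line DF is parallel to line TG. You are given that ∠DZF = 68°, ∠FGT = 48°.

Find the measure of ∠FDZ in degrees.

∠FDZ = 64°

1. ∠GZT = 68°  [D on ZT, F on ZG]
2. ∠TGZ = 48°  [F on ray GZ]
3. ∠GTZ = 64°  [△ZTG]
4. ∠FDZ = 64°  [DF∥TG, corresponding at D]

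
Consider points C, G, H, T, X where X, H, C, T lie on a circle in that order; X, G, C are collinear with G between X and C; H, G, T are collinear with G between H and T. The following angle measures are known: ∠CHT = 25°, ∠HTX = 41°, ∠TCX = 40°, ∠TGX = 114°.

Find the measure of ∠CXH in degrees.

∠CXH = 74°

1. ∠CXT = 25°  [same arc CT]
2. ∠HCX = 41°  [same arc XH]
3. ∠CTX = 115°  [△XCT]
4. ∠CHX = 65°  [cyclic XHCT, opposite ∠H+∠T]
5. ∠CXH = 74°  [△XHC]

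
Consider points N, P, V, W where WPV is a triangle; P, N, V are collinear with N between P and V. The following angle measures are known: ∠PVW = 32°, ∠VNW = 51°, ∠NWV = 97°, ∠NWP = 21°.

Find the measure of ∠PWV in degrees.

1. ∠PNW = 129°  [linear pair at N on PV]
2. ∠NPW = 30°  [△WPN]
3. ∠VPW = 30°  [N on ray PV]
4. ∠PWV = 118°  [△WPV]

∠PWV = 118°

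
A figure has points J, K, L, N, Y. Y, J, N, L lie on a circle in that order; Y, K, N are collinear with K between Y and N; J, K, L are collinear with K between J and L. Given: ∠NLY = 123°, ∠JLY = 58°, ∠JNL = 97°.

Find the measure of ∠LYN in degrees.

1. ∠JYL = 83°  [cyclic YJNL, opposite ∠Y+∠N]
2. ∠LJY = 39°  [△YJL]
3. ∠LNY = 39°  [same arc YL]
4. ∠LYN = 18°  [△YNL]

∠LYN = 18°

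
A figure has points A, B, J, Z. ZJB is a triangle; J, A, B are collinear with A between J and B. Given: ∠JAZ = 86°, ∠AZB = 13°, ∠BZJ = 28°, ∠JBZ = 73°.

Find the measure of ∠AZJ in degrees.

∠AZJ = 15°

1. ∠BJZ = 79°  [△ZJB]
2. ∠AJZ = 79°  [A on ray JB]
3. ∠AZJ = 15°  [△ZJA]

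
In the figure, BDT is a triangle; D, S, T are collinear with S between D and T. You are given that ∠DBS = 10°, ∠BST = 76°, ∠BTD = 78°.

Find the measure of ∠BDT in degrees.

1. ∠BSD = 104°  [linear pair at S on DT]
2. ∠BDS = 66°  [△BDS]
3. ∠BDT = 66°  [S on ray DT]

∠BDT = 66°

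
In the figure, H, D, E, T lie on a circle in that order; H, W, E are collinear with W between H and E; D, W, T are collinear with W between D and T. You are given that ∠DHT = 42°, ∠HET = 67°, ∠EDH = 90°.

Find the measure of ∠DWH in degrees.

1. ∠HDT = 67°  [same arc HT]
2. ∠DTH = 71°  [△HDT]
3. ∠DEH = 71°  [same arc HD]
4. ∠DHE = 19°  [△HDE]
5. ∠DWH = 94°  [△HWD]

∠DWH = 94°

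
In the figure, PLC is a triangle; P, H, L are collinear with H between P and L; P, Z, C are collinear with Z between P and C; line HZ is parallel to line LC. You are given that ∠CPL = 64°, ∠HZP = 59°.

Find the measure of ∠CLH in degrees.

∠CLH = 57°

1. ∠HPZ = 64°  [H on PL, Z on PC]
2. ∠PHZ = 57°  [△PHZ]
3. ∠LHZ = 123°  [linear pair at H on PL]
4. ∠CLH = 57°  [HZ∥LC, co-interior at L–H]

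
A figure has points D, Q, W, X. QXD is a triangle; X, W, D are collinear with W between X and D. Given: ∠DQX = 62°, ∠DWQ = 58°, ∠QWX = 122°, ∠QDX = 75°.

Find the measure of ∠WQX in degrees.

∠WQX = 15°

1. ∠DXQ = 43°  [△QXD]
2. ∠QXW = 43°  [W on ray XD]
3. ∠WQX = 15°  [△QXW]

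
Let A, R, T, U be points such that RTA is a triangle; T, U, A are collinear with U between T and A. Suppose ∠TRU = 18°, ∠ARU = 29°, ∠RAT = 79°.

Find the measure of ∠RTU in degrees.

∠RTU = 54°

1. ∠RAU = 79°  [U on ray AT]
2. ∠AUR = 72°  [△RUA]
3. ∠RUT = 108°  [linear pair at U on TA]
4. ∠RTU = 54°  [△RTU]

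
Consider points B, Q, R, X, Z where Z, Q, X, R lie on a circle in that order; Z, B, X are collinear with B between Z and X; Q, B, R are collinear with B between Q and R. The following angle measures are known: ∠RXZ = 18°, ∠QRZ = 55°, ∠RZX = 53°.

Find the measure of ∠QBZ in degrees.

∠QBZ = 108°

1. ∠RQZ = 18°  [same arc ZR]
2. ∠XRZ = 109°  [△ZXR]
3. ∠QXZ = 55°  [same arc ZQ]
4. ∠XQZ = 71°  [cyclic ZQXR, opposite ∠Q+∠R]
5. ∠QZX = 54°  [△ZQX]
6. ∠QBZ = 108°  [△ZBQ]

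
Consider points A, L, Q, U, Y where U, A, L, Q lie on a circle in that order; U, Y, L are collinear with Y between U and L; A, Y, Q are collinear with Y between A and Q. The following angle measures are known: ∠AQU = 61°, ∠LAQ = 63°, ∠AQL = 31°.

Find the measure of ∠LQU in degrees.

∠LQU = 92°

1. ∠ALU = 61°  [same arc UA]
2. ∠AUL = 31°  [same arc AL]
3. ∠LAU = 88°  [△UAL]
4. ∠LQU = 92°  [cyclic UALQ, opposite ∠A+∠Q]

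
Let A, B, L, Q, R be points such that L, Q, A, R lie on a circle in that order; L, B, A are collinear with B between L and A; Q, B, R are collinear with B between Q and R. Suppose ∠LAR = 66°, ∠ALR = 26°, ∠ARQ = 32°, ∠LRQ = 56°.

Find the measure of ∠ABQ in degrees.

∠ABQ = 98°

1. ∠AQR = 26°  [same arc AR]
2. ∠LAQ = 56°  [same arc LQ]
3. ∠ABQ = 98°  [△QBA]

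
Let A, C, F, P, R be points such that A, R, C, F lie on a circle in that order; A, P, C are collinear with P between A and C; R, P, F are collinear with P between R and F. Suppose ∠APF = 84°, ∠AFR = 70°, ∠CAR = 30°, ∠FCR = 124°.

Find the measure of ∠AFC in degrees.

∠AFC = 100°

1. ∠CPF = 96°  [linear pair at P on AC]
2. ∠CAF = 26°  [△APF]
3. ∠CFR = 30°  [same arc RC]
4. ∠ACF = 54°  [△CPF]
5. ∠AFC = 100°  [△ACF]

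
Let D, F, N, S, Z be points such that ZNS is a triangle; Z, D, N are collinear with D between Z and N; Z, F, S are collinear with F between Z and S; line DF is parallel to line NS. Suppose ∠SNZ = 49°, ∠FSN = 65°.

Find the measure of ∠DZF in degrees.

∠DZF = 66°

1. ∠NSZ = 65°  [F on ray SZ]
2. ∠NZS = 66°  [△ZNS]
3. ∠DZF = 66°  [D on ZN, F on ZS]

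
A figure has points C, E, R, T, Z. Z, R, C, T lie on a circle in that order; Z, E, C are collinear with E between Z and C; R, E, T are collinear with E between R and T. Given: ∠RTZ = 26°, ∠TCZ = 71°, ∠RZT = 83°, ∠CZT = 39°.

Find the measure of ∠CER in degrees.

∠CER = 115°

1. ∠RCZ = 26°  [same arc ZR]
2. ∠CRT = 39°  [same arc CT]
3. ∠CER = 115°  [△REC]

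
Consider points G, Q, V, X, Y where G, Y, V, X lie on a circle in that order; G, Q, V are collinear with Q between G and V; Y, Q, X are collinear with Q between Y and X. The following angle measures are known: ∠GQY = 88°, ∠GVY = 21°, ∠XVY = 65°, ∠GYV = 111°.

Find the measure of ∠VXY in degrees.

1. ∠VQY = 92°  [linear pair at Q on GV]
2. ∠VYX = 67°  [△YQV]
3. ∠VXY = 48°  [△YVX]

∠VXY = 48°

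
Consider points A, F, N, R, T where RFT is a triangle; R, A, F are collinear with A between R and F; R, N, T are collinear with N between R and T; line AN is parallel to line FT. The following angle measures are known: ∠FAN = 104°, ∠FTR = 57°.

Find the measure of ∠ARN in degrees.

∠ARN = 47°

1. ∠NAR = 76°  [linear pair at A on RF]
2. ∠ANR = 57°  [AN∥FT, corresponding at N]
3. ∠ARN = 47°  [△RAN]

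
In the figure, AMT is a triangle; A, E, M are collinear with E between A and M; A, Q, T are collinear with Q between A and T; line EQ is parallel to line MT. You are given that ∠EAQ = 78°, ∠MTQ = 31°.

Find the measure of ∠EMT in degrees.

1. ∠MAT = 78°  [E on AM, Q on AT]
2. ∠ATM = 31°  [Q on ray TA]
3. ∠AMT = 71°  [△AMT]
4. ∠EMT = 71°  [E on ray MA]

∠EMT = 71°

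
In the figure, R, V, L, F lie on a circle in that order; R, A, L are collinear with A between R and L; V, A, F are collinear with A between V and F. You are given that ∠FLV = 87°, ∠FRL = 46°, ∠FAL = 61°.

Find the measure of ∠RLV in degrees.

1. ∠FVL = 46°  [same arc LF]
2. ∠RAV = 61°  [vertical angles at A]
3. ∠LAV = 119°  [linear pair at A on RL]
4. ∠RLV = 15°  [△VAL]

∠RLV = 15°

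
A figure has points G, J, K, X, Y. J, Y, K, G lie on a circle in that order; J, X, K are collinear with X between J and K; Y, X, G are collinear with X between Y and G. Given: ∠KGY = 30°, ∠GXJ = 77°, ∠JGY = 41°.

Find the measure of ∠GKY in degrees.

1. ∠KXY = 77°  [vertical angles at X]
2. ∠JKY = 41°  [same arc JY]
3. ∠GYK = 62°  [△YXK]
4. ∠GKY = 88°  [△YKG]

∠GKY = 88°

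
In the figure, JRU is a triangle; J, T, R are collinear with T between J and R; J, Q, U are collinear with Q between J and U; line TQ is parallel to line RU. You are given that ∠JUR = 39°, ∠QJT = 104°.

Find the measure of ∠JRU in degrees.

∠JRU = 37°

1. ∠JQT = 39°  [TQ∥RU, corresponding at Q]
2. ∠JTQ = 37°  [△JTQ]
3. ∠JRU = 37°  [TQ∥RU, corresponding at T]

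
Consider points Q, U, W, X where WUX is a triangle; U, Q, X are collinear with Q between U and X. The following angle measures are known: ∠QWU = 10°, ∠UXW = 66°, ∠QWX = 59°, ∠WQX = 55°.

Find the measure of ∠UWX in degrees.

∠UWX = 69°

1. ∠UQW = 125°  [linear pair at Q on UX]
2. ∠QUW = 45°  [△WUQ]
3. ∠WUX = 45°  [Q on ray UX]
4. ∠UWX = 69°  [△WUX]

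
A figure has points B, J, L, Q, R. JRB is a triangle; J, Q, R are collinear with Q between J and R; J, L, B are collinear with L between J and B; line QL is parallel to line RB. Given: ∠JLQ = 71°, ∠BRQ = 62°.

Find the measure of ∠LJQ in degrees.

1. ∠JBR = 71°  [QL∥RB, corresponding at L]
2. ∠BRJ = 62°  [Q on ray RJ]
3. ∠BJR = 47°  [△JRB]
4. ∠LJQ = 47°  [Q on JR, L on JB]

∠LJQ = 47°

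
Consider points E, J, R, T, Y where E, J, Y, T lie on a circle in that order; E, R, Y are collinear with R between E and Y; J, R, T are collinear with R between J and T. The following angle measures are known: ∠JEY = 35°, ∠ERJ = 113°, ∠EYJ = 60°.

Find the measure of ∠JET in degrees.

∠JET = 88°

1. ∠EJT = 32°  [△ERJ]
2. ∠ETJ = 60°  [same arc EJ]
3. ∠JET = 88°  [△EJT]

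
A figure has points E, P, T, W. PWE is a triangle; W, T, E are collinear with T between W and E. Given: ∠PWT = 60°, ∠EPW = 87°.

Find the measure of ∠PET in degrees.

∠PET = 33°

1. ∠EWP = 60°  [T on ray WE]
2. ∠PEW = 33°  [△PWE]
3. ∠PET = 33°  [T on ray EW]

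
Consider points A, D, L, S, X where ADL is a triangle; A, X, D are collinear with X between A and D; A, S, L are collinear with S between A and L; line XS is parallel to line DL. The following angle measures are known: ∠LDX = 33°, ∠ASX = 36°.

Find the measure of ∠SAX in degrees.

∠SAX = 111°

1. ∠ADL = 33°  [X on ray DA]
2. ∠ALD = 36°  [XS∥DL, corresponding at S]
3. ∠DAL = 111°  [△ADL]
4. ∠SAX = 111°  [X on AD, S on AL]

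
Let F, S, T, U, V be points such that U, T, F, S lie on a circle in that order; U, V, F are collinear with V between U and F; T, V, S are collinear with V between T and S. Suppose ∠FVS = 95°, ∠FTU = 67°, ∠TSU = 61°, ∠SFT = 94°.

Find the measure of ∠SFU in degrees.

1. ∠SVU = 85°  [linear pair at V on UF]
2. ∠FSU = 113°  [cyclic UTFS, opposite ∠T+∠S]
3. ∠FUS = 34°  [△UVS]
4. ∠SFU = 33°  [△UFS]

∠SFU = 33°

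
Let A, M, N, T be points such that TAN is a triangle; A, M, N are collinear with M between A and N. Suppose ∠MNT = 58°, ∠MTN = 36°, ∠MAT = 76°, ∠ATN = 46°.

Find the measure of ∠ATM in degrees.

∠ATM = 10°

1. ∠NMT = 86°  [△TMN]
2. ∠AMT = 94°  [linear pair at M on AN]
3. ∠ATM = 10°  [△TAM]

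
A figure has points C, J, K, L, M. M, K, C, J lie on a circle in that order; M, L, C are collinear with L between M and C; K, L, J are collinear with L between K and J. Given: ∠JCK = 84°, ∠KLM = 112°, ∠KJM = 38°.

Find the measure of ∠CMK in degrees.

1. ∠JMK = 96°  [cyclic MKCJ, opposite ∠M+∠C]
2. ∠JKM = 46°  [△MKJ]
3. ∠CMK = 22°  [△MLK]

∠CMK = 22°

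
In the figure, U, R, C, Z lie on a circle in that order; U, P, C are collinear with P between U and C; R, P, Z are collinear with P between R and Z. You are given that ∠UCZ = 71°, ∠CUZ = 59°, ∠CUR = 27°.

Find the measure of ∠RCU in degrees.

∠RCU = 23°

1. ∠CZU = 50°  [△UCZ]
2. ∠CRU = 130°  [cyclic URCZ, opposite ∠R+∠Z]
3. ∠RCU = 23°  [△URC]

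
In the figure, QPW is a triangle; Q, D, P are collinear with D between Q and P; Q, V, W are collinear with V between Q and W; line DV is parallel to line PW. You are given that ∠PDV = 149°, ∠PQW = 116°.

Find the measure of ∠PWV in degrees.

1. ∠QDV = 31°  [linear pair at D on QP]
2. ∠DQV = 116°  [D on QP, V on QW]
3. ∠DVQ = 33°  [△QDV]
4. ∠DVW = 147°  [linear pair at V on QW]
5. ∠PWV = 33°  [DV∥PW, co-interior at W–V]

∠PWV = 33°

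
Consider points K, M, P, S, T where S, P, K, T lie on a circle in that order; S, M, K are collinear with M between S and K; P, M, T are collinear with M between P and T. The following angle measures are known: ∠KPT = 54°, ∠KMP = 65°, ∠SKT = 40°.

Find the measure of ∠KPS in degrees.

1. ∠KST = 54°  [same arc KT]
2. ∠KTS = 86°  [△SKT]
3. ∠KPS = 94°  [cyclic SPKT, opposite ∠P+∠T]

∠KPS = 94°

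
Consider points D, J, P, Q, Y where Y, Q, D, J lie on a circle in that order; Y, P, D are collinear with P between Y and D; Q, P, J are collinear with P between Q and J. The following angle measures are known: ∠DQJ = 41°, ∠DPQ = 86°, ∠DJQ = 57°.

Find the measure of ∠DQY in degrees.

1. ∠QDY = 53°  [△QPD]
2. ∠DYQ = 57°  [same arc QD]
3. ∠DQY = 70°  [△YQD]

∠DQY = 70°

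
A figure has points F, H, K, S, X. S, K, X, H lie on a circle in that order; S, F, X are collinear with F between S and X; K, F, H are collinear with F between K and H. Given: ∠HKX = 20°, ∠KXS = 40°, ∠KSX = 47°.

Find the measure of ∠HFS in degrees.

∠HFS = 120°

1. ∠HSX = 20°  [same arc XH]
2. ∠KHS = 40°  [same arc SK]
3. ∠HFS = 120°  [△SFH]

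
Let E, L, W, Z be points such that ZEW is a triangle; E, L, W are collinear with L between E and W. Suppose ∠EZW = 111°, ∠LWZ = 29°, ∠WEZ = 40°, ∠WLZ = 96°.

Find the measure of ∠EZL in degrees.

∠EZL = 56°

1. ∠LEZ = 40°  [L on ray EW]
2. ∠ELZ = 84°  [linear pair at L on EW]
3. ∠EZL = 56°  [△ZEL]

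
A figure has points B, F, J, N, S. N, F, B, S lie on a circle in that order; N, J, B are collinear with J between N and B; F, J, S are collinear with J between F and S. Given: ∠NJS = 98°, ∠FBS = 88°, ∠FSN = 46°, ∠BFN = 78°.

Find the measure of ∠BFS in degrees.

1. ∠BJF = 98°  [vertical angles at J]
2. ∠FBN = 46°  [same arc NF]
3. ∠BFS = 36°  [△FJB]

∠BFS = 36°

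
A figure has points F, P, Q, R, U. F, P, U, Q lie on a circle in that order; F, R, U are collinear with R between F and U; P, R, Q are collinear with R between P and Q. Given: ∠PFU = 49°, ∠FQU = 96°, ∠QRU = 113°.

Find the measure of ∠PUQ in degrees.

∠PUQ = 65°

1. ∠PQU = 49°  [same arc PU]
2. ∠FPU = 84°  [cyclic FPUQ, opposite ∠P+∠Q]
3. ∠FRP = 113°  [vertical angles at R]
4. ∠FUP = 47°  [△FPU]
5. ∠PRU = 67°  [linear pair at R on FU]
6. ∠QPU = 66°  [△PRU]
7. ∠PUQ = 65°  [△PUQ]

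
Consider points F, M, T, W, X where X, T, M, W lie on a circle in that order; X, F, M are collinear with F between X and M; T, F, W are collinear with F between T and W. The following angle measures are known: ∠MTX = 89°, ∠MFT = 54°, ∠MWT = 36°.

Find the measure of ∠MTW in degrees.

∠MTW = 71°

1. ∠MXT = 36°  [same arc TM]
2. ∠TMX = 55°  [△XTM]
3. ∠MTW = 71°  [△TFM]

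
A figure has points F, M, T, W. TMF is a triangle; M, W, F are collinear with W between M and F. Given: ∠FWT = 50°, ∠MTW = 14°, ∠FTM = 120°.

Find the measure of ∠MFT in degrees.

1. ∠MWT = 130°  [linear pair at W on MF]
2. ∠TMW = 36°  [△TMW]
3. ∠FMT = 36°  [W on ray MF]
4. ∠MFT = 24°  [△TMF]

∠MFT = 24°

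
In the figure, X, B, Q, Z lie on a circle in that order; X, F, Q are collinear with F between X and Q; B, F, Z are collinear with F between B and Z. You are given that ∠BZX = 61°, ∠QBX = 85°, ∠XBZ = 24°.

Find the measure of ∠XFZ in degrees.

∠XFZ = 58°

1. ∠QZX = 95°  [cyclic XBQZ, opposite ∠B+∠Z]
2. ∠XQZ = 24°  [same arc XZ]
3. ∠QXZ = 61°  [△XQZ]
4. ∠XFZ = 58°  [△XFZ]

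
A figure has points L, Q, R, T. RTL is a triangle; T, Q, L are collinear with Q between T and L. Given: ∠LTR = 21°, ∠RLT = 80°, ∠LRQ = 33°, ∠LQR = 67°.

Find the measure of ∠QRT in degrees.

1. ∠QTR = 21°  [Q on ray TL]
2. ∠RQT = 113°  [linear pair at Q on TL]
3. ∠QRT = 46°  [△RTQ]

∠QRT = 46°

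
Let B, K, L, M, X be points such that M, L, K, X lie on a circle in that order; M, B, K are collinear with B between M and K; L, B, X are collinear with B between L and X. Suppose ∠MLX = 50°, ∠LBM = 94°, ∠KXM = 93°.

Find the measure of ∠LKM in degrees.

∠LKM = 57°

1. ∠KML = 36°  [△MBL]
2. ∠KLM = 87°  [cyclic MLKX, opposite ∠L+∠X]
3. ∠LKM = 57°  [△MLK]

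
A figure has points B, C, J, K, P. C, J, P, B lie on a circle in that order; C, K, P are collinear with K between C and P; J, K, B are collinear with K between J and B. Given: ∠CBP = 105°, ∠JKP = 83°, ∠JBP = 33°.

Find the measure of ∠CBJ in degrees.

1. ∠CJP = 75°  [cyclic CJPB, opposite ∠J+∠B]
2. ∠JCP = 33°  [same arc JP]
3. ∠CPJ = 72°  [△CJP]
4. ∠CBJ = 72°  [same arc CJ]

∠CBJ = 72°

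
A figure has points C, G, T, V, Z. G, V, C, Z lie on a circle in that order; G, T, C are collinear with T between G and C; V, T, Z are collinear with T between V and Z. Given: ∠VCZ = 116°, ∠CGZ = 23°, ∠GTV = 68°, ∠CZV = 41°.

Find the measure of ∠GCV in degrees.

1. ∠CVZ = 23°  [△VCZ]
2. ∠CTV = 112°  [linear pair at T on GC]
3. ∠GCV = 45°  [△VTC]

∠GCV = 45°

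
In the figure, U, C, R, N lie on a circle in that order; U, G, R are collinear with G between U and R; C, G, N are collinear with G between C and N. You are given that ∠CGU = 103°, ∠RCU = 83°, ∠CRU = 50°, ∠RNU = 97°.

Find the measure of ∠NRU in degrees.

1. ∠NGR = 103°  [vertical angles at G]
2. ∠CUR = 47°  [△UCR]
3. ∠CNR = 47°  [same arc CR]
4. ∠NRU = 30°  [△RGN]

∠NRU = 30°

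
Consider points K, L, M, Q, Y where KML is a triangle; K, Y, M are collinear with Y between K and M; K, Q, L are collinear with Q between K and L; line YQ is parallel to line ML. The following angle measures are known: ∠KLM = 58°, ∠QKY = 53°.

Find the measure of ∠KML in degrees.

∠KML = 69°

1. ∠KQY = 58°  [YQ∥ML, corresponding at Q]
2. ∠KYQ = 69°  [△KYQ]
3. ∠KML = 69°  [YQ∥ML, corresponding at Y]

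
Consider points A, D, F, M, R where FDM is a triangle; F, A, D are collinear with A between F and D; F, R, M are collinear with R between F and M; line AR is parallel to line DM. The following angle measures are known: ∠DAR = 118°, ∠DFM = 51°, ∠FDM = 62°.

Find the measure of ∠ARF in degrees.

∠ARF = 67°

1. ∠FAR = 62°  [linear pair at A on FD]
2. ∠AFR = 51°  [A on FD, R on FM]
3. ∠ARF = 67°  [△FAR]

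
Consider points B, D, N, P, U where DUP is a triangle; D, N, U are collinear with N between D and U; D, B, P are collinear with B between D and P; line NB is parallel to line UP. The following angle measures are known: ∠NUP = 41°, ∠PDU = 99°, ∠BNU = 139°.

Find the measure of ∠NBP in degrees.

1. ∠DUP = 41°  [N on ray UD]
2. ∠DPU = 40°  [△DUP]
3. ∠DBN = 40°  [NB∥UP, corresponding at B]
4. ∠NBP = 140°  [linear pair at B on DP]

∠NBP = 140°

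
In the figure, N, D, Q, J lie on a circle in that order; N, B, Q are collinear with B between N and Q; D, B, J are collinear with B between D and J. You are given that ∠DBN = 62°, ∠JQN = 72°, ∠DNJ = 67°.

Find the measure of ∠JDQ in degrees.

∠JDQ = 21°

1. ∠JBQ = 62°  [vertical angles at B]
2. ∠DJQ = 46°  [△QBJ]
3. ∠DQJ = 113°  [cyclic NDQJ, opposite ∠N+∠Q]
4. ∠JDQ = 21°  [△DQJ]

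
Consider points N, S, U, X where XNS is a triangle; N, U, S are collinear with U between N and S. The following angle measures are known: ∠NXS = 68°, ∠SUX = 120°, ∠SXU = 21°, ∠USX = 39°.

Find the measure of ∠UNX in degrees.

1. ∠NSX = 39°  [U on ray SN]
2. ∠SNX = 73°  [△XNS]
3. ∠UNX = 73°  [U on ray NS]

∠UNX = 73°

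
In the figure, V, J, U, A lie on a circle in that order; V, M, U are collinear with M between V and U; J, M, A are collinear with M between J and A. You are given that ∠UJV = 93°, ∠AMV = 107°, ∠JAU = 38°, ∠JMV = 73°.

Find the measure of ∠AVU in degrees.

1. ∠UAV = 87°  [cyclic VJUA, opposite ∠J+∠A]
2. ∠AMU = 73°  [linear pair at M on VU]
3. ∠AUV = 69°  [△UMA]
4. ∠AVU = 24°  [△VUA]

∠AVU = 24°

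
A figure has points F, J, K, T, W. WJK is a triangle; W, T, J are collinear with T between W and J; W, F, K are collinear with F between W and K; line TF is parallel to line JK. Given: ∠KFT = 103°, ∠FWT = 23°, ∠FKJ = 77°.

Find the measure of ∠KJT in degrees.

1. ∠TFW = 77°  [linear pair at F on WK]
2. ∠FTW = 80°  [△WTF]
3. ∠FTJ = 100°  [linear pair at T on WJ]
4. ∠KJT = 80°  [TF∥JK, co-interior at J–T]

∠KJT = 80°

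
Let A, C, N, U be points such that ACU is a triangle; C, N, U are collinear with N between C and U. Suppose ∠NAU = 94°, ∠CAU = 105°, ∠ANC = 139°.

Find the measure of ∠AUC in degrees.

1. ∠ANU = 41°  [linear pair at N on CU]
2. ∠AUN = 45°  [△ANU]
3. ∠AUC = 45°  [N on ray UC]

∠AUC = 45°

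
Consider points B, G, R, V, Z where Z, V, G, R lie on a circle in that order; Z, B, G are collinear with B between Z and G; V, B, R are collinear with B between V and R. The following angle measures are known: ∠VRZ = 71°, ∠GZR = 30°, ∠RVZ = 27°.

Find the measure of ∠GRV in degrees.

1. ∠RZV = 82°  [△ZVR]
2. ∠GVR = 30°  [same arc GR]
3. ∠RGV = 98°  [cyclic ZVGR, opposite ∠Z+∠G]
4. ∠GRV = 52°  [△VGR]

∠GRV = 52°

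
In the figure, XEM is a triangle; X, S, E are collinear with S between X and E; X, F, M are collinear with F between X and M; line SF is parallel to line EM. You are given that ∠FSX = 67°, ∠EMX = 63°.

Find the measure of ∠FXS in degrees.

1. ∠MEX = 67°  [SF∥EM, corresponding at S]
2. ∠EXM = 50°  [△XEM]
3. ∠FXS = 50°  [S on XE, F on XM]

∠FXS = 50°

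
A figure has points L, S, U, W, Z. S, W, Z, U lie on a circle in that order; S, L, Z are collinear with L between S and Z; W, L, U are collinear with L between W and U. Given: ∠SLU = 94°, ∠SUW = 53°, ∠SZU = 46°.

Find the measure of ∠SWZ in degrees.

∠SWZ = 79°

1. ∠USZ = 33°  [△SLU]
2. ∠SUZ = 101°  [△SZU]
3. ∠SWZ = 79°  [cyclic SWZU, opposite ∠W+∠U]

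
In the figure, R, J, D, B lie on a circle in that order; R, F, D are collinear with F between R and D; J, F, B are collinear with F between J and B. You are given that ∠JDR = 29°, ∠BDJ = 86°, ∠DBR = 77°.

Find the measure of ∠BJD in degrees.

1. ∠DJR = 103°  [cyclic RJDB, opposite ∠J+∠B]
2. ∠DRJ = 48°  [△RJD]
3. ∠DBJ = 48°  [same arc JD]
4. ∠BJD = 46°  [△JDB]

∠BJD = 46°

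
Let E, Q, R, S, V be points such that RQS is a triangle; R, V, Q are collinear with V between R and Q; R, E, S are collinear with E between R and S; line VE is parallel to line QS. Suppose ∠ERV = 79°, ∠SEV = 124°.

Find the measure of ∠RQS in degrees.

∠RQS = 45°

1. ∠REV = 56°  [linear pair at E on RS]
2. ∠EVR = 45°  [△RVE]
3. ∠RQS = 45°  [VE∥QS, corresponding at V]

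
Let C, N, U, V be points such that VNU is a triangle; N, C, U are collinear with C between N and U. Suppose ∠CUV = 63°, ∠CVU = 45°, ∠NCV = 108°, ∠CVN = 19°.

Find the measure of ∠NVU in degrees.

1. ∠NUV = 63°  [C on ray UN]
2. ∠CNV = 53°  [△VNC]
3. ∠UNV = 53°  [C on ray NU]
4. ∠NVU = 64°  [△VNU]

∠NVU = 64°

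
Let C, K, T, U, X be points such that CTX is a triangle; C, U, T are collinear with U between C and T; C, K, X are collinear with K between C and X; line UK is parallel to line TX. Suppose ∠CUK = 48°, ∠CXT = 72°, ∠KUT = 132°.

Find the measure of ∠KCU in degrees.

1. ∠CTX = 48°  [UK∥TX, corresponding at U]
2. ∠TCX = 60°  [△CTX]
3. ∠KCU = 60°  [U on CT, K on CX]

∠KCU = 60°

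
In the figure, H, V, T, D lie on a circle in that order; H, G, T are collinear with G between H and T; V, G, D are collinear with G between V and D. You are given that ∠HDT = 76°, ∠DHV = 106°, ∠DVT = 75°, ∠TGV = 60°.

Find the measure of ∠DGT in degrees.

1. ∠DTV = 74°  [cyclic HVTD, opposite ∠H+∠T]
2. ∠DHT = 75°  [same arc TD]
3. ∠TDV = 31°  [△VTD]
4. ∠DTH = 29°  [△HTD]
5. ∠DGT = 120°  [△TGD]

∠DGT = 120°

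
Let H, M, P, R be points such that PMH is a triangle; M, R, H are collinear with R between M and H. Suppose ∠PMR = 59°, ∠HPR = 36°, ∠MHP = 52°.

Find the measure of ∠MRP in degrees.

∠MRP = 88°

1. ∠PHR = 52°  [R on ray HM]
2. ∠HRP = 92°  [△PRH]
3. ∠MRP = 88°  [linear pair at R on MH]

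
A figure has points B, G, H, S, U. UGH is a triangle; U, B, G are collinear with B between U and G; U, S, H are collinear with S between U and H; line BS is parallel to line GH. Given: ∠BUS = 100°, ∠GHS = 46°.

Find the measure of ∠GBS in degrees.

1. ∠GUH = 100°  [B on UG, S on UH]
2. ∠GHU = 46°  [S on ray HU]
3. ∠HGU = 34°  [△UGH]
4. ∠SBU = 34°  [BS∥GH, corresponding at B]
5. ∠GBS = 146°  [linear pair at B on UG]

∠GBS = 146°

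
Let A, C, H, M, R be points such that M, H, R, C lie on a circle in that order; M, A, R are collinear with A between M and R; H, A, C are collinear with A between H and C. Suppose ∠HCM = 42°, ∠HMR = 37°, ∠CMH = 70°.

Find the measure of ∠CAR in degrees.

∠CAR = 75°

1. ∠CHM = 68°  [△MHC]
2. ∠HCR = 37°  [same arc HR]
3. ∠CRM = 68°  [same arc MC]
4. ∠CAR = 75°  [△RAC]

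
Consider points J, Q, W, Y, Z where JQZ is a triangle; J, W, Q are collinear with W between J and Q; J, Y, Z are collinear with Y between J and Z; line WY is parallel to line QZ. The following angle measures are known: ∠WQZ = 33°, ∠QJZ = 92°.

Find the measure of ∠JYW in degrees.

∠JYW = 55°

1. ∠JQZ = 33°  [W on ray QJ]
2. ∠JZQ = 55°  [△JQZ]
3. ∠JYW = 55°  [WY∥QZ, corresponding at Y]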